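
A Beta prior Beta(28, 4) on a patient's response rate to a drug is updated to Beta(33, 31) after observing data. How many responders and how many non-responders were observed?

5 responders and 27 non-responders

Beta is conjugate to the binomial likelihood: posterior = Beta(a+s, b+f).
Match parameters: s=33−28=5, f=31−4=27.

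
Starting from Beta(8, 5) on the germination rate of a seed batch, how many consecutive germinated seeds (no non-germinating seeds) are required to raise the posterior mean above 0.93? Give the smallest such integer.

k = 59

After k germinated seeds and 0 non-germinating seeds the posterior is Beta(8+k, 5), with mean (8+k)/(8+5+k).
Set (8+k)/(13+k) > 0.93 and solve: k > (0.93·13 − 8)/(1 − 0.93) = 58.429.
The smallest integer exceeding 58.429 is 59.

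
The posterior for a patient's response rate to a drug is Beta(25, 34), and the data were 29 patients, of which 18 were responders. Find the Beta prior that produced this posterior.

Under Beta–binomial conjugacy the posterior parameters are (a+s, b+f).
So a = 25 − 18 = 7 and b = 34 − 11 = 23.

Beta(7, 23)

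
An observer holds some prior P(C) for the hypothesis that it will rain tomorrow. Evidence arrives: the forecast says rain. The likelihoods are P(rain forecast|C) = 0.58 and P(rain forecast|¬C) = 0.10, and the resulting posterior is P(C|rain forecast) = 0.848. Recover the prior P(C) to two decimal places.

Bayes' rule in odds form gives O(C|E) = O(C)·[P(E|C)/P(E|¬C)], hence O(C) = O(C|E)/LR.
Posterior odds = 0.848/(1−0.848) = 5.5789. LR = 0.58/0.10 = 5.8000.
Prior odds = 5.5789/5.8000 = 0.9619, so P(C) = 0.9619/(1+0.9619) ≈ 0.49.

P(C) = 0.49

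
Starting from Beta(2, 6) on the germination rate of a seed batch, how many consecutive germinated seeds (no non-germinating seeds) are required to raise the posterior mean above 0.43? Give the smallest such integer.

k = 3

After k germinated seeds and 0 non-germinating seeds the posterior is Beta(2+k, 6), with mean (2+k)/(2+6+k).
Set (2+k)/(8+k) > 0.43 and solve: k > (0.43·8 − 2)/(1 − 0.43) = 2.526.
The smallest integer exceeding 2.526 is 3.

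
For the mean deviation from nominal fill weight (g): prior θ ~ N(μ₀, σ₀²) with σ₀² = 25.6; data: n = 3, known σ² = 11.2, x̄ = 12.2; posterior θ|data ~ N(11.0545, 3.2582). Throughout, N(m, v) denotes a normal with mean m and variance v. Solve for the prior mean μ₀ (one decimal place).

The posterior mean is a precision-weighted average: μ_n = (τ₀μ₀ + τ_data·x̄)/(τ₀+τ_data), with τ₀=1/σ₀² and τ_data=n/σ².
Here τ₀ = 1/25.6 = 0.039062 and τ_data = 3/11.2 = 0.267857, so τ_n = 0.306919.
Rearranging for μ₀: μ₀ = (μ_n·τ_n − τ_data·x̄)/τ₀ = (11.0545·0.306919 − 0.267857·12.2) / 0.039062 = 0.124981/0.039062 ≈ 3.2.

μ₀ = 3.2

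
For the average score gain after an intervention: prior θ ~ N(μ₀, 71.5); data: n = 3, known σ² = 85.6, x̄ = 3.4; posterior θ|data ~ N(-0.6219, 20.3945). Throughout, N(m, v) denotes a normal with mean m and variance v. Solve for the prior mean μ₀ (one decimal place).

With known observation variance, the Normal–Normal posterior has precision τ_n = τ₀ + n/σ² and mean μ_n = (τ₀μ₀ + (n/σ²)x̄)/τ_n.
Here τ₀ = 1/71.5 = 0.013986 and τ_data = 3/85.6 = 0.035047, so τ_n = 0.049033.
Rearranging for μ₀: μ₀ = (μ_n·τ_n − τ_data·x̄)/τ₀ = (-0.6219·0.049033 − 0.035047·3.4) / 0.013986 = -0.149653/0.013986 ≈ -10.7.

μ₀ = -10.7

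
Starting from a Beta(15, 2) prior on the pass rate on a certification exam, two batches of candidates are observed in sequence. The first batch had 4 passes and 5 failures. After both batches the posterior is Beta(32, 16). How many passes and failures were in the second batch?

13 passes and 9 failures

Because Beta–binomial updating is additive in the counts, the combined data contributed (α_post−α_prior, β_post−β_prior) successes and failures.
Total across both batches: 32−15=17 passes, 16−2=14 failures.
Subtract the first batch: 17−4=13 passes and 14−5=9 failures.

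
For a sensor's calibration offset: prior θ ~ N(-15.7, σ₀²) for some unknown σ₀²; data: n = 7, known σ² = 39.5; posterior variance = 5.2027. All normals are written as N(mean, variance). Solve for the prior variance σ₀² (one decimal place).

σ₀² = 66.7

For the Normal–Normal model with known σ², precisions add: τ_n = τ₀ + n/σ².
So 1/σ₀² = 1/5.2027 − 7/39.5 = 0.192208 − 0.177215 = 0.014993.
Hence σ₀² = 1/0.014993 ≈ 66.7.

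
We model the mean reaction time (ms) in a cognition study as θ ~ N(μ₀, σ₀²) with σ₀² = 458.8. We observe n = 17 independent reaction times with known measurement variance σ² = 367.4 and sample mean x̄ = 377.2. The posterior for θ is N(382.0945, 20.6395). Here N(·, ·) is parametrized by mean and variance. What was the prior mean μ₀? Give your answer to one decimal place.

μ₀ = 486.0

The posterior mean is a precision-weighted average: μ_n = (τ₀μ₀ + τ_data·x̄)/(τ₀+τ_data), with τ₀=1/σ₀² and τ_data=n/σ².
Here τ₀ = 1/458.8 = 0.002180 and τ_data = 17/367.4 = 0.046271, so τ_n = 0.048451.
Rearranging for μ₀: μ₀ = (μ_n·τ_n − τ_data·x̄)/τ₀ = (382.0945·0.048451 − 0.046271·377.2) / 0.002180 = 1.059439/0.002180 ≈ 486.0.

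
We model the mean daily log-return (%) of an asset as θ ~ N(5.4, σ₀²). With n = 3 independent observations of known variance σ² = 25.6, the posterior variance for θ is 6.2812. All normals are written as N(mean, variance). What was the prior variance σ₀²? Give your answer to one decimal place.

For the Normal–Normal model with known σ², precisions add: τ_n = τ₀ + n/σ².
So 1/σ₀² = 1/6.2812 − 3/25.6 = 0.159205 − 0.117188 = 0.042017.
Hence σ₀² = 1/0.042017 ≈ 23.8.

σ₀² = 23.8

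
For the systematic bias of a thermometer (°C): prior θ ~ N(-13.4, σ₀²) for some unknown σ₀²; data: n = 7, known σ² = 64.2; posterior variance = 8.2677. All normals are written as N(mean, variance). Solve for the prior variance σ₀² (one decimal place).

σ₀² = 83.9

For the Normal–Normal model with known σ², precisions add: τ_n = τ₀ + n/σ².
So 1/σ₀² = 1/8.2677 − 7/64.2 = 0.120953 − 0.109034 = 0.011919.
Hence σ₀² = 1/0.011919 ≈ 83.9.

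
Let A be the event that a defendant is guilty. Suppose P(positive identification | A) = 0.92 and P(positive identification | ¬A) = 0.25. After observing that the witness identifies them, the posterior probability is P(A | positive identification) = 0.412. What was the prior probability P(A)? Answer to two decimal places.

P(A) = 0.16

Bayes' rule in odds form gives O(A|E) = O(A)·[P(E|A)/P(E|¬A)], hence O(A) = O(A|E)/LR.
Posterior odds = 0.412/(1−0.412) = 0.7007. LR = 0.92/0.25 = 3.6800.
Prior odds = 0.7007/3.6800 = 0.1904, so P(A) = 0.1904/(1+0.1904) ≈ 0.16.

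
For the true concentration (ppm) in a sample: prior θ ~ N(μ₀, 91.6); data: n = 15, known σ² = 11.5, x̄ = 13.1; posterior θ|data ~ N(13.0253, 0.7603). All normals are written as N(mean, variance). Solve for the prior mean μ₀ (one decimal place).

With known observation variance, the Normal–Normal posterior has precision τ_n = τ₀ + n/σ² and mean μ_n = (τ₀μ₀ + (n/σ²)x̄)/τ_n.
Here τ₀ = 1/91.6 = 0.010917 and τ_data = 15/11.5 = 1.304348, so τ_n = 1.315265.
Rearranging for μ₀: μ₀ = (μ_n·τ_n − τ_data·x̄)/τ₀ = (13.0253·1.315265 − 1.304348·13.1) / 0.010917 = 0.044762/0.010917 ≈ 4.1.

μ₀ = 4.1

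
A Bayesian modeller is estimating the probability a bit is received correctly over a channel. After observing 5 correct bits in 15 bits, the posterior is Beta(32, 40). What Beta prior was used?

Beta(27, 30)

Beta is conjugate to the binomial likelihood: posterior = Beta(a+s, b+f).
So a = 32 − 5 = 27 and b = 40 − 10 = 30.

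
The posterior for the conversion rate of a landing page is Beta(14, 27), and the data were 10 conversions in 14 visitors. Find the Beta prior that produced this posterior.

A Beta(α, β) prior with s successes and f failures in binomial data gives a Beta(α+s, β+f) posterior.
So α = 14 − 10 = 4 and β = 27 − 4 = 23.

Beta(4, 23)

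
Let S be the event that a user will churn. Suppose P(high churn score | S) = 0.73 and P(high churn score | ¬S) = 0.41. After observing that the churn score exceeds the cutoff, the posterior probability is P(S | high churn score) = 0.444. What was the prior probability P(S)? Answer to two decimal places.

In odds form, posterior odds = prior odds × likelihood ratio, so prior odds = posterior odds ÷ LR.
Posterior odds = 0.444/(1−0.444) = 0.7986. LR = 0.73/0.41 = 1.7805.
Prior odds = 0.7986/1.7805 = 0.4485, so P(S) = 0.4485/(1+0.4485) ≈ 0.31.

P(S) = 0.31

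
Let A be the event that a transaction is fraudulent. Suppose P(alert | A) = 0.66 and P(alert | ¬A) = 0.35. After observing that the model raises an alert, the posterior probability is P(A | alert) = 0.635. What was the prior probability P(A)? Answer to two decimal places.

Bayes' rule in odds form gives O(A|E) = O(A)·[P(E|A)/P(E|¬A)], hence O(A) = O(A|E)/LR.
Posterior odds = 0.635/(1−0.635) = 1.7397. LR = 0.66/0.35 = 1.8857.
Prior odds = 1.7397/1.8857 = 0.9226, so P(A) = 0.9226/(1+0.9226) ≈ 0.48.

P(A) = 0.48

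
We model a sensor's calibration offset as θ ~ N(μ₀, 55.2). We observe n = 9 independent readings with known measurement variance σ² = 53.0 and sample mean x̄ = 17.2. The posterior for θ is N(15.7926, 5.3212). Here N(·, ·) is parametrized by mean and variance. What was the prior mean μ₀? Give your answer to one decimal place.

The posterior mean is a precision-weighted average: μ_n = (τ₀μ₀ + τ_data·x̄)/(τ₀+τ_data), with τ₀=1/σ₀² and τ_data=n/σ².
Here τ₀ = 1/55.2 = 0.018116 and τ_data = 9/53.0 = 0.169811, so τ_n = 0.187927.
Rearranging for μ₀: μ₀ = (μ_n·τ_n − τ_data·x̄)/τ₀ = (15.7926·0.187927 − 0.169811·17.2) / 0.018116 = 0.047107/0.018116 ≈ 2.6.

μ₀ = 2.6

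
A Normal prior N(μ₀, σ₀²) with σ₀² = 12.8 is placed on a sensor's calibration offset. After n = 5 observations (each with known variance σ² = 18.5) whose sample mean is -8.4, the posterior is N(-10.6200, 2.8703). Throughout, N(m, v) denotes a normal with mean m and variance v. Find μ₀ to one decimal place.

μ₀ = -18.3

The posterior mean is a precision-weighted average: μ_n = (τ₀μ₀ + τ_data·x̄)/(τ₀+τ_data), with τ₀=1/σ₀² and τ_data=n/σ².
Here τ₀ = 1/12.8 = 0.078125 and τ_data = 5/18.5 = 0.270270, so τ_n = 0.348395.
Rearranging for μ₀: μ₀ = (μ_n·τ_n − τ_data·x̄)/τ₀ = (-10.6200·0.348395 − 0.270270·-8.4) / 0.078125 = -1.429687/0.078125 ≈ -18.3.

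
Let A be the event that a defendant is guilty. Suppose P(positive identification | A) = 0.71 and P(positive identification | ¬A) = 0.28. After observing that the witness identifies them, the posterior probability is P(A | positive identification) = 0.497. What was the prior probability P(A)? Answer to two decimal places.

In odds form, posterior odds = prior odds × likelihood ratio, so prior odds = posterior odds ÷ LR.
Posterior odds = 0.497/(1−0.497) = 0.9881. LR = 0.71/0.28 = 2.5357.
Prior odds = 0.9881/2.5357 = 0.3897, so P(A) = 0.3897/(1+0.3897) ≈ 0.28.

P(A) = 0.28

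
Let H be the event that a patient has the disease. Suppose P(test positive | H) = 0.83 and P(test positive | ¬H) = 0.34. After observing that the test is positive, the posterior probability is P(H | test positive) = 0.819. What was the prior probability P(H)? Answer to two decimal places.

In odds form, posterior odds = prior odds × likelihood ratio, so prior odds = posterior odds ÷ LR.
Posterior odds = 0.819/(1−0.819) = 4.5249. LR = 0.83/0.34 = 2.4412.
Prior odds = 4.5249/2.4412 = 1.8536, so P(H) = 1.8536/(1+1.8536) ≈ 0.65.

P(H) = 0.65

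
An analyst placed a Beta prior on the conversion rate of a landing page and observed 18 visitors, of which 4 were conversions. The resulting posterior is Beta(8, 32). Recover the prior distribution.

Under Beta–binomial conjugacy the posterior parameters are (a+s, b+f).
Subtract the data counts: 8−4=4, 32−14=18.

Beta(4, 18)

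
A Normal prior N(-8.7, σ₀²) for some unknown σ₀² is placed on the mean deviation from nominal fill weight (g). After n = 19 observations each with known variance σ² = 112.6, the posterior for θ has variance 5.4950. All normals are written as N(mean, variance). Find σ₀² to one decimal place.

σ₀² = 75.5

Posterior precision equals prior precision plus data precision: 1/σ_n² = 1/σ₀² + n/σ².
So 1/σ₀² = 1/5.4950 − 19/112.6 = 0.181984 − 0.168739 = 0.013245.
Hence σ₀² = 1/0.013245 ≈ 75.5.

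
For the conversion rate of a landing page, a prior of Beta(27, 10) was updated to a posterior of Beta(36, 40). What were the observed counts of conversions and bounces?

Beta is conjugate to the binomial likelihood: posterior = Beta(a+s, b+f).
So s = 36 − 27 = 9 and f = 40 − 10 = 30.

9 conversions and 30 bounces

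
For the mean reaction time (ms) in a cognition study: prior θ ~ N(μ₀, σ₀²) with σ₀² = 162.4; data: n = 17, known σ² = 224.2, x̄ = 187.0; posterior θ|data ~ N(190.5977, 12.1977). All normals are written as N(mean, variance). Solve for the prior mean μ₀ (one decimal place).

μ₀ = 234.9

With known observation variance, the Normal–Normal posterior has precision τ_n = τ₀ + n/σ² and mean μ_n = (τ₀μ₀ + (n/σ²)x̄)/τ_n.
Here τ₀ = 1/162.4 = 0.006158 and τ_data = 17/224.2 = 0.075825, so τ_n = 0.081983.
Rearranging for μ₀: μ₀ = (μ_n·τ_n − τ_data·x̄)/τ₀ = (190.5977·0.081983 − 0.075825·187.0) / 0.006158 = 1.446496/0.006158 ≈ 234.9.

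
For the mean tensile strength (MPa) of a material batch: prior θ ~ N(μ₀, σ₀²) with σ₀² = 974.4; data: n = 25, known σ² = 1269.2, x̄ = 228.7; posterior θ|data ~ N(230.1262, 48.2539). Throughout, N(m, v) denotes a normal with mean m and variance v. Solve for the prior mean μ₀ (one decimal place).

The posterior mean is a precision-weighted average: μ_n = (τ₀μ₀ + τ_data·x̄)/(τ₀+τ_data), with τ₀=1/σ₀² and τ_data=n/σ².
Here τ₀ = 1/974.4 = 0.001026 and τ_data = 25/1269.2 = 0.019697, so τ_n = 0.020723.
Rearranging for μ₀: μ₀ = (μ_n·τ_n − τ_data·x̄)/τ₀ = (230.1262·0.020723 − 0.019697·228.7) / 0.001026 = 0.264201/0.001026 ≈ 257.5.

μ₀ = 257.5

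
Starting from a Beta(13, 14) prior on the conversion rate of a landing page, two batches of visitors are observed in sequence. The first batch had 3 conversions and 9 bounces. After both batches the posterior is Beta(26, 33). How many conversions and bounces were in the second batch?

Because Beta–binomial updating is additive in the counts, the combined data contributed (α_post−α_prior, β_post−β_prior) successes and failures.
Total across both batches: 26−13=13 conversions, 33−14=19 bounces.
Subtract the first batch: 13−3=10 conversions and 19−9=10 bounces.

10 conversions and 10 bounces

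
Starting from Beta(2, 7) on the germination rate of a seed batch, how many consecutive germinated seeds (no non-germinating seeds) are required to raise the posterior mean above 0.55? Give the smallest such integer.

After k germinated seeds and 0 non-germinating seeds the posterior is Beta(2+k, 7), with mean (2+k)/(2+7+k).
Set (2+k)/(9+k) > 0.55 and solve: k > (0.55·9 − 2)/(1 − 0.55) = 6.556.
The smallest integer exceeding 6.556 is 7.

k = 7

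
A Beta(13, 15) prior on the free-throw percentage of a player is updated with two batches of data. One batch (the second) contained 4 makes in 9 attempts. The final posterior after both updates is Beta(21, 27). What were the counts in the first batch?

Because Beta–binomial updating is additive in the counts, the combined data contributed (α_post−α_prior, β_post−β_prior) successes and failures.
Total across both batches: 21−13=8 makes, 27−15=12 misses.
Subtract the second batch: 8−4=4 makes and 12−5=7 misses.

4 makes and 7 misses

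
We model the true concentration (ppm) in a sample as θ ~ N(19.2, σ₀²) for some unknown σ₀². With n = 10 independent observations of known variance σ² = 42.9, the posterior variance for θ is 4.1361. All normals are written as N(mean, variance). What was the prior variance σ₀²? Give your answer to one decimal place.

Posterior precision equals prior precision plus data precision: 1/σ_n² = 1/σ₀² + n/σ².
So 1/σ₀² = 1/4.1361 − 10/42.9 = 0.241774 − 0.233100 = 0.008674.
Hence σ₀² = 1/0.008674 ≈ 115.3.

σ₀² = 115.3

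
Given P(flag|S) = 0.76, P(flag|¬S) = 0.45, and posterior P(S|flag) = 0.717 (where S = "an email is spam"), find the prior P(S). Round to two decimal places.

P(S) = 0.60

Bayes' rule in odds form gives O(S|E) = O(S)·[P(E|S)/P(E|¬S)], hence O(S) = O(S|E)/LR.
Posterior odds = 0.717/(1−0.717) = 2.5336. LR = 0.76/0.45 = 1.6889.
Prior odds = 2.5336/1.6889 = 1.5001, so P(S) = 1.5001/(1+1.5001) ≈ 0.60.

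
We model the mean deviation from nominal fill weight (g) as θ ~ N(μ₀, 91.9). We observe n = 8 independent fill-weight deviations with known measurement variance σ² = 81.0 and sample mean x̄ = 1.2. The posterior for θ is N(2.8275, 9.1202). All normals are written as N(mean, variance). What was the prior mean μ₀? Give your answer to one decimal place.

μ₀ = 17.6

With known observation variance, the Normal–Normal posterior has precision τ_n = τ₀ + n/σ² and mean μ_n = (τ₀μ₀ + (n/σ²)x̄)/τ_n.
Here τ₀ = 1/91.9 = 0.010881 and τ_data = 8/81.0 = 0.098765, so τ_n = 0.109646.
Rearranging for μ₀: μ₀ = (μ_n·τ_n − τ_data·x̄)/τ₀ = (2.8275·0.109646 − 0.098765·1.2) / 0.010881 = 0.191506/0.010881 ≈ 17.6.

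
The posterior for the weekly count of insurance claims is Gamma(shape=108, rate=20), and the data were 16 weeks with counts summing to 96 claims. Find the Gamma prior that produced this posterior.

Gamma(shape=12, rate=4)

Gamma–Poisson conjugacy: posterior shape = α + Σxᵢ, posterior rate = β + n.
So α = 108 − 96 = 12 and β = 20 − 16 = 4.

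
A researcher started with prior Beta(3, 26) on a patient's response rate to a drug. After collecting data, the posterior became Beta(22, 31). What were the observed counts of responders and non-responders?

19 responders and 5 non-responders

Under Beta–binomial conjugacy the posterior parameters are (a+s, b+f).
So s = 22 − 3 = 19 and f = 31 − 26 = 5.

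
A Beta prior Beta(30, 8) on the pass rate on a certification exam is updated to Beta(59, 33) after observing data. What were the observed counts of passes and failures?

Under Beta–binomial conjugacy the posterior parameters are (α+s, β+f).
So s = 59 − 30 = 29 and f = 33 − 8 = 25.

29 passes and 25 failures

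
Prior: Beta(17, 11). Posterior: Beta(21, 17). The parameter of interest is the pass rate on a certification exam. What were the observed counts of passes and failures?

4 passes and 6 failures

A Beta(a, b) prior with s successes and f failures in binomial data gives a Beta(a+s, b+f) posterior.
Match parameters: s=21−17=4, f=17−11=6.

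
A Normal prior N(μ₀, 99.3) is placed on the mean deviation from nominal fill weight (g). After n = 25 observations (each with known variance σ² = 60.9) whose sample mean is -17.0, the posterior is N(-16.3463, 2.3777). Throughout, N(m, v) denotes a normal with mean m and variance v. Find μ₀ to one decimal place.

μ₀ = 10.3

The posterior mean is a precision-weighted average: μ_n = (τ₀μ₀ + τ_data·x̄)/(τ₀+τ_data), with τ₀=1/σ₀² and τ_data=n/σ².
Here τ₀ = 1/99.3 = 0.010070 and τ_data = 25/60.9 = 0.410509, so τ_n = 0.420579.
Rearranging for μ₀: μ₀ = (μ_n·τ_n − τ_data·x̄)/τ₀ = (-16.3463·0.420579 − 0.410509·-17.0) / 0.010070 = 0.103742/0.010070 ≈ 10.3.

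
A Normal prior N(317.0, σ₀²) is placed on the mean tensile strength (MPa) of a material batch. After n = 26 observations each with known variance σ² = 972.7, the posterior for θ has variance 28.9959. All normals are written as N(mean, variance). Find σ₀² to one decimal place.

σ₀² = 128.9

For the Normal–Normal model with known σ², precisions add: τ_n = τ₀ + n/σ².
So 1/σ₀² = 1/28.9959 − 26/972.7 = 0.034488 − 0.026730 = 0.007758.
Hence σ₀² = 1/0.007758 ≈ 128.9.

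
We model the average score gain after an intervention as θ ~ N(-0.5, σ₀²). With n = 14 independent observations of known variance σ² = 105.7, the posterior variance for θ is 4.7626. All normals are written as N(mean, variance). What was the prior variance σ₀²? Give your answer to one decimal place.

Posterior precision equals prior precision plus data precision: 1/σ_n² = 1/σ₀² + n/σ².
So 1/σ₀² = 1/4.7626 − 14/105.7 = 0.209969 − 0.132450 = 0.077519.
Hence σ₀² = 1/0.077519 ≈ 12.9.

σ₀² = 12.9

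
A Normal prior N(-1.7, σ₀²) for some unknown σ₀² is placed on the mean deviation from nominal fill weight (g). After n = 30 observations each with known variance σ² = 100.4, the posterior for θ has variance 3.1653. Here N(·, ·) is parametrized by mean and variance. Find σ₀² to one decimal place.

For the Normal–Normal model with known σ², precisions add: τ_n = τ₀ + n/σ².
So 1/σ₀² = 1/3.1653 − 30/100.4 = 0.315926 − 0.298805 = 0.017121.
Hence σ₀² = 1/0.017121 ≈ 58.4.

σ₀² = 58.4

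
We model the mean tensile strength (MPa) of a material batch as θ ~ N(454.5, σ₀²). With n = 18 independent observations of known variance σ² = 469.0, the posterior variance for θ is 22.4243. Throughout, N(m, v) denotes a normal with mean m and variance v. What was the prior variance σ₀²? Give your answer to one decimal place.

For the Normal–Normal model with known σ², precisions add: τ_n = τ₀ + n/σ².
So 1/σ₀² = 1/22.4243 − 18/469.0 = 0.044594 − 0.038380 = 0.006214.
Hence σ₀² = 1/0.006214 ≈ 160.9.

σ₀² = 160.9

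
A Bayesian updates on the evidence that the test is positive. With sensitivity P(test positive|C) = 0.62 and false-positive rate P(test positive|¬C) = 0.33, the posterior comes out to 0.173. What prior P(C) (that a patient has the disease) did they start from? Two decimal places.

P(C) = 0.10

In odds form, posterior odds = prior odds × likelihood ratio, so prior odds = posterior odds ÷ LR.
Posterior odds = 0.173/(1−0.173) = 0.2092. LR = 0.62/0.33 = 1.8788.
Prior odds = 0.2092/1.8788 = 0.1113, so P(C) = 0.1113/(1+0.1113) ≈ 0.10.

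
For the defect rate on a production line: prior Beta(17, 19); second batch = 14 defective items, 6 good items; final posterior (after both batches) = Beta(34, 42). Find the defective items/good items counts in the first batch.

Sequential conjugate updates are equivalent to a single update on the pooled data, so total successes = posterior α − prior α and total failures = posterior β − prior β.
Total across both batches: 34−17=17 defective items, 42−19=23 good items.
Subtract the second batch: 17−14=3 defective items and 23−6=17 good items.

3 defective items and 17 good items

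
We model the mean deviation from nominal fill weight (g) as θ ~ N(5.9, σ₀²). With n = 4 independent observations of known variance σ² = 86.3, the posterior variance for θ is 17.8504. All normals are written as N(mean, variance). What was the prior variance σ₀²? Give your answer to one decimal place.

Posterior precision equals prior precision plus data precision: 1/σ_n² = 1/σ₀² + n/σ².
So 1/σ₀² = 1/17.8504 − 4/86.3 = 0.056021 − 0.046350 = 0.009671.
Hence σ₀² = 1/0.009671 ≈ 103.4.

σ₀² = 103.4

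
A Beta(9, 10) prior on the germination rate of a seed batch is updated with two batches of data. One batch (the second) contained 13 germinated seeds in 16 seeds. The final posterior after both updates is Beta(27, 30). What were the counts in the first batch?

Because Beta–binomial updating is additive in the counts, the combined data contributed (α_post−α_prior, β_post−β_prior) successes and failures.
Total across both batches: 27−9=18 germinated seeds, 30−10=20 non-germinating seeds.
Subtract the second batch: 18−13=5 germinated seeds and 20−3=17 non-germinating seeds.

5 germinated seeds and 17 non-germinating seeds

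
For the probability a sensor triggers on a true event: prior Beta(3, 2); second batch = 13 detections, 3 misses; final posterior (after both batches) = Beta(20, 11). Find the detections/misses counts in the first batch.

Because Beta–binomial updating is additive in the counts, the combined data contributed (α_post−α_prior, β_post−β_prior) successes and failures.
Total across both batches: 20−3=17 detections, 11−2=9 misses.
Subtract the second batch: 17−13=4 detections and 9−3=6 misses.

4 detections and 6 misses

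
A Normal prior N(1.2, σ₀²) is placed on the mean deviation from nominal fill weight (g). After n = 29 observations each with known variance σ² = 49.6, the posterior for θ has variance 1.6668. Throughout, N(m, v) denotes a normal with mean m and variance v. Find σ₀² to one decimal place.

For the Normal–Normal model with known σ², precisions add: τ_n = τ₀ + n/σ².
So 1/σ₀² = 1/1.6668 − 29/49.6 = 0.599952 − 0.584677 = 0.015275.
Hence σ₀² = 1/0.015275 ≈ 65.5.

σ₀² = 65.5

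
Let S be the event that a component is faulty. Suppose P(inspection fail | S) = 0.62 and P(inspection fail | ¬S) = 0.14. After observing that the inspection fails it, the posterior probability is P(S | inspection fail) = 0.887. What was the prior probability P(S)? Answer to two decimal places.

Bayes' rule in odds form gives O(S|E) = O(S)·[P(E|S)/P(E|¬S)], hence O(S) = O(S|E)/LR.
Posterior odds = 0.887/(1−0.887) = 7.8496. LR = 0.62/0.14 = 4.4286.
Prior odds = 7.8496/4.4286 = 1.7725, so P(S) = 1.7725/(1+1.7725) ≈ 0.64.

P(S) = 0.64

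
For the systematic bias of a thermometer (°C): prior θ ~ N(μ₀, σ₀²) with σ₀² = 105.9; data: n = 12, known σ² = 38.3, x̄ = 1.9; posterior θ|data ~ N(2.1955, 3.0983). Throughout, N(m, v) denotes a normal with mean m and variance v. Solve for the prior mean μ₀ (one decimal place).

The posterior mean is a precision-weighted average: μ_n = (τ₀μ₀ + τ_data·x̄)/(τ₀+τ_data), with τ₀=1/σ₀² and τ_data=n/σ².
Here τ₀ = 1/105.9 = 0.009443 and τ_data = 12/38.3 = 0.313316, so τ_n = 0.322759.
Rearranging for μ₀: μ₀ = (μ_n·τ_n − τ_data·x̄)/τ₀ = (2.1955·0.322759 − 0.313316·1.9) / 0.009443 = 0.113317/0.009443 ≈ 12.0.

μ₀ = 12.0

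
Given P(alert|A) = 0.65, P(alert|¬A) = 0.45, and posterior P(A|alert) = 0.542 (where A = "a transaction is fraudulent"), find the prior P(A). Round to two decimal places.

P(A) = 0.45

In odds form, posterior odds = prior odds × likelihood ratio, so prior odds = posterior odds ÷ LR.
Posterior odds = 0.542/(1−0.542) = 1.1834. LR = 0.65/0.45 = 1.4444.
Prior odds = 1.1834/1.4444 = 0.8193, so P(A) = 0.8193/(1+0.8193) ≈ 0.45.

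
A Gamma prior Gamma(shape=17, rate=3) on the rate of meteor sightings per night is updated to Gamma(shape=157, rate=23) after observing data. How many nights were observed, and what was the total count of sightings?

Gamma–Poisson conjugacy: posterior shape = α + Σxᵢ, posterior rate = β + n.
Matching: Σxᵢ = 157 − 17 = 140 and n = 23 − 3 = 20.

n = 20 nights with total 140 sightings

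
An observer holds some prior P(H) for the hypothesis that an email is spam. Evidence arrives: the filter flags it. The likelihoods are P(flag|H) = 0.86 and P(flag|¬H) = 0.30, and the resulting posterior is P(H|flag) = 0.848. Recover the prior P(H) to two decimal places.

In odds form, posterior odds = prior odds × likelihood ratio, so prior odds = posterior odds ÷ LR.
Posterior odds = 0.848/(1−0.848) = 5.5789. LR = 0.86/0.30 = 2.8667.
Prior odds = 5.5789/2.8667 = 1.9461, so P(H) = 1.9461/(1+1.9461) ≈ 0.66.

P(H) = 0.66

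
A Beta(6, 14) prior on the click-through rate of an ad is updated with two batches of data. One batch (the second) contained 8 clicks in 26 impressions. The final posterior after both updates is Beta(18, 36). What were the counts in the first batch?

4 clicks and 4 non-clicks

Because Beta–binomial updating is additive in the counts, the combined data contributed (α_post−α_prior, β_post−β_prior) successes and failures.
Total across both batches: 18−6=12 clicks, 36−14=22 non-clicks.
Subtract the second batch: 12−8=4 clicks and 22−18=4 non-clicks.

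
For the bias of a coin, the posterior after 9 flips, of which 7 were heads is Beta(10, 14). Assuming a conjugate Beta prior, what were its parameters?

Beta is conjugate to the binomial likelihood: posterior = Beta(a+s, b+f).
So a = 10 − 7 = 3 and b = 14 − 2 = 12.

Beta(3, 12)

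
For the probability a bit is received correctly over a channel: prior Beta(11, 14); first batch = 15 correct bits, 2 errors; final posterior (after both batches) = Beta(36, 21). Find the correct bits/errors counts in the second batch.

Because Beta–binomial updating is additive in the counts, the combined data contributed (α_post−α_prior, β_post−β_prior) successes and failures.
Total across both batches: 36−11=25 correct bits, 21−14=7 errors.
Subtract the first batch: 25−15=10 correct bits and 7−2=5 errors.

10 correct bits and 5 errors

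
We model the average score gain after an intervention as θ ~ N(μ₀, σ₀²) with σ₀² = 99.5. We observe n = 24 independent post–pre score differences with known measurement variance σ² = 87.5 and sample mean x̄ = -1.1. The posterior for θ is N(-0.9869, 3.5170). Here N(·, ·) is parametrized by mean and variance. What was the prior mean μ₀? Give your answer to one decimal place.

The posterior mean is a precision-weighted average: μ_n = (τ₀μ₀ + τ_data·x̄)/(τ₀+τ_data), with τ₀=1/σ₀² and τ_data=n/σ².
Here τ₀ = 1/99.5 = 0.010050 and τ_data = 24/87.5 = 0.274286, so τ_n = 0.284336.
Rearranging for μ₀: μ₀ = (μ_n·τ_n − τ_data·x̄)/τ₀ = (-0.9869·0.284336 − 0.274286·-1.1) / 0.010050 = 0.021103/0.010050 ≈ 2.1.

μ₀ = 2.1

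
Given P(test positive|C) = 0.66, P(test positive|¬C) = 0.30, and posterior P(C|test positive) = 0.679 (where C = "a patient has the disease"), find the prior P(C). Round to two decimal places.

P(C) = 0.49

In odds form, posterior odds = prior odds × likelihood ratio, so prior odds = posterior odds ÷ LR.
Posterior odds = 0.679/(1−0.679) = 2.1153. LR = 0.66/0.30 = 2.2000.
Prior odds = 2.1153/2.2000 = 0.9615, so P(C) = 0.9615/(1+0.9615) ≈ 0.49.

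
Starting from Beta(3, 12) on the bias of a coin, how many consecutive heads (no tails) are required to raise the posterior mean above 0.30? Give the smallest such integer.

k = 3

After k heads and 0 tails the posterior is Beta(3+k, 12), with mean (3+k)/(3+12+k).
Set (3+k)/(15+k) > 0.30 and solve: k > (0.30·15 − 3)/(1 − 0.30) = 2.143.
The smallest integer exceeding 2.143 is 3, and checking k=3: (6)/(18) = 0.3333 > 0.30.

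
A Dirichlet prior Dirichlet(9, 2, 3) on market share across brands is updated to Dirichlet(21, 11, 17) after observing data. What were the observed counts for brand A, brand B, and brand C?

counts (12, 9, 14)

For a Dirichlet(α) prior with multinomial counts c, the posterior is Dirichlet(α + c) componentwise.
Counts are posterior − prior componentwise: 21−9=12, 11−2=9, 17−3=14.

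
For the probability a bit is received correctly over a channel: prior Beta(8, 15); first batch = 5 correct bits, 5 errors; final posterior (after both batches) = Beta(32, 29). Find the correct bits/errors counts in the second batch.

19 correct bits and 9 errors

Sequential conjugate updates are equivalent to a single update on the pooled data, so total successes = posterior α − prior α and total failures = posterior β − prior β.
Total across both batches: 32−8=24 correct bits, 29−15=14 errors.
Subtract the first batch: 24−5=19 correct bits and 14−5=9 errors.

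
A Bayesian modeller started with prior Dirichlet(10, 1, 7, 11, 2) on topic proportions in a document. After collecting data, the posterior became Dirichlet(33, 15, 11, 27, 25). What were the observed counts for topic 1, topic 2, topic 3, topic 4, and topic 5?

counts (23, 14, 4, 16, 23)

For a Dirichlet(α) prior with multinomial counts c, the posterior is Dirichlet(α + c) componentwise.
Counts are posterior − prior componentwise: 33−10=23, 15−1=14, 11−7=4, 27−11=16, 25−2=23.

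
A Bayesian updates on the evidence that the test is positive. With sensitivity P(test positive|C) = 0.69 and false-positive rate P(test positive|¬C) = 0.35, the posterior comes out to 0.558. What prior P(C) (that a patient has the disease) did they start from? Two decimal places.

Bayes' rule in odds form gives O(C|E) = O(C)·[P(E|C)/P(E|¬C)], hence O(C) = O(C|E)/LR.
Posterior odds = 0.558/(1−0.558) = 1.2624. LR = 0.69/0.35 = 1.9714.
Prior odds = 1.2624/1.9714 = 0.6404, so P(C) = 0.6404/(1+0.6404) ≈ 0.39.

P(C) = 0.39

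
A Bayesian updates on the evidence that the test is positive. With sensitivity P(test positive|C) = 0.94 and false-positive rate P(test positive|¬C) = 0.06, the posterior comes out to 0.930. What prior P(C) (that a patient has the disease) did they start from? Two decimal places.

P(C) = 0.46

In odds form, posterior odds = prior odds × likelihood ratio, so prior odds = posterior odds ÷ LR.
Posterior odds = 0.930/(1−0.930) = 13.2857. LR = 0.94/0.06 = 15.6667.
Prior odds = 13.2857/15.6667 = 0.8480, so P(C) = 0.8480/(1+0.8480) ≈ 0.46.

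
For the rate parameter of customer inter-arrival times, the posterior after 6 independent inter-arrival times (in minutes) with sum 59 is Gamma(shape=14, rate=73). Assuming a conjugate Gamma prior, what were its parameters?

Gamma(shape=8, rate=14)

Gamma–exponential conjugacy: posterior shape = α + n, posterior rate = β + Σtᵢ.
So α = 14 − 6 = 8 and β = 73 − 59 = 14.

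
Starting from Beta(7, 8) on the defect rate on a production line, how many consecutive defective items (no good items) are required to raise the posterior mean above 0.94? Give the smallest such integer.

k = 119

After k defective items and 0 good items the posterior is Beta(7+k, 8), with mean (7+k)/(7+8+k).
Set (7+k)/(15+k) > 0.94 and solve: k > (0.94·15 − 7)/(1 − 0.94) = 118.333.
The smallest integer exceeding 118.333 is 119.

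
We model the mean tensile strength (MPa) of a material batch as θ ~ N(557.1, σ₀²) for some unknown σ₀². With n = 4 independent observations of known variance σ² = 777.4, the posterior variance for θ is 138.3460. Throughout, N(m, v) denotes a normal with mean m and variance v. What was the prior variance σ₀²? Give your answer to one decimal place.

σ₀² = 480.1

Posterior precision equals prior precision plus data precision: 1/σ_n² = 1/σ₀² + n/σ².
So 1/σ₀² = 1/138.3460 − 4/777.4 = 0.007228 − 0.005145 = 0.002083.
Hence σ₀² = 1/0.002083 ≈ 480.1.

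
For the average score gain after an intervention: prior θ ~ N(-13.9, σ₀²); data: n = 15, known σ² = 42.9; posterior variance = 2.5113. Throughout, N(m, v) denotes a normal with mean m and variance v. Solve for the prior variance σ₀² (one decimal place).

Posterior precision equals prior precision plus data precision: 1/σ_n² = 1/σ₀² + n/σ².
So 1/σ₀² = 1/2.5113 − 15/42.9 = 0.398200 − 0.349650 = 0.048550.
Hence σ₀² = 1/0.048550 ≈ 20.6.

σ₀² = 20.6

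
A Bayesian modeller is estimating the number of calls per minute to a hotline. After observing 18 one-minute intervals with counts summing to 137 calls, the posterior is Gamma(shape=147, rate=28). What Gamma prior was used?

A Gamma(α, β) prior (rate parametrization) on a Poisson rate with n observations summing to S gives posterior Gamma(α+S, β+n).
So α = 147 − 137 = 10 and β = 28 − 18 = 10.

Gamma(shape=10, rate=10)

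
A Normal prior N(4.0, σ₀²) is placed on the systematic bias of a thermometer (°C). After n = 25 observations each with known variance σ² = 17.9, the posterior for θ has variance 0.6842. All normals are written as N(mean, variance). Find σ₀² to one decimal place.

For the Normal–Normal model with known σ², precisions add: τ_n = τ₀ + n/σ².
So 1/σ₀² = 1/0.6842 − 25/17.9 = 1.461561 − 1.396648 = 0.064913.
Hence σ₀² = 1/0.064913 ≈ 15.4.

σ₀² = 15.4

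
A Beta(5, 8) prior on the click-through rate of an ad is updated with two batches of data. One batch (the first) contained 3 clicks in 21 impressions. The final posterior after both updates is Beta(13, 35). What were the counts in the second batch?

Sequential conjugate updates are equivalent to a single update on the pooled data, so total successes = posterior α − prior α and total failures = posterior β − prior β.
Total across both batches: 13−5=8 clicks, 35−8=27 non-clicks.
Subtract the first batch: 8−3=5 clicks and 27−18=9 non-clicks.

5 clicks and 9 non-clicks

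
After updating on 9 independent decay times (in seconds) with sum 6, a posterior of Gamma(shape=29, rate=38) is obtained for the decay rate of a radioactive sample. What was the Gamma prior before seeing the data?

Gamma(shape=20, rate=32)

Gamma–exponential conjugacy: posterior shape = α + n, posterior rate = β + Σtᵢ.
So α = 29 − 9 = 20 and β = 38 − 6 = 32.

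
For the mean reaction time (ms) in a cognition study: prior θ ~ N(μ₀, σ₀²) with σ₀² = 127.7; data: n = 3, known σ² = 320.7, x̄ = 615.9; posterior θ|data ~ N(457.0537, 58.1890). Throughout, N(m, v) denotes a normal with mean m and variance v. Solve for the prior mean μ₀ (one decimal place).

With known observation variance, the Normal–Normal posterior has precision τ_n = τ₀ + n/σ² and mean μ_n = (τ₀μ₀ + (n/σ²)x̄)/τ_n.
Here τ₀ = 1/127.7 = 0.007831 and τ_data = 3/320.7 = 0.009355, so τ_n = 0.017186.
Rearranging for μ₀: μ₀ = (μ_n·τ_n − τ_data·x̄)/τ₀ = (457.0537·0.017186 − 0.009355·615.9) / 0.007831 = 2.093180/0.007831 ≈ 267.3.

μ₀ = 267.3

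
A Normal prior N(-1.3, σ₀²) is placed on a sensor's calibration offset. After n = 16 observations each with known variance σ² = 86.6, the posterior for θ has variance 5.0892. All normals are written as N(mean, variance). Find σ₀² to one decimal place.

For the Normal–Normal model with known σ², precisions add: τ_n = τ₀ + n/σ².
So 1/σ₀² = 1/5.0892 − 16/86.6 = 0.196495 − 0.184758 = 0.011737.
Hence σ₀² = 1/0.011737 ≈ 85.2.

σ₀² = 85.2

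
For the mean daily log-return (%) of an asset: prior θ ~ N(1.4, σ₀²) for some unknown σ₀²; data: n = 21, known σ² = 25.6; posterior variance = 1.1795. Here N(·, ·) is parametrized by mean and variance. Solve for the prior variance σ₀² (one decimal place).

σ₀² = 36.4

Posterior precision equals prior precision plus data precision: 1/σ_n² = 1/σ₀² + n/σ².
So 1/σ₀² = 1/1.1795 − 21/25.6 = 0.847817 − 0.820312 = 0.027505.
Hence σ₀² = 1/0.027505 ≈ 36.4.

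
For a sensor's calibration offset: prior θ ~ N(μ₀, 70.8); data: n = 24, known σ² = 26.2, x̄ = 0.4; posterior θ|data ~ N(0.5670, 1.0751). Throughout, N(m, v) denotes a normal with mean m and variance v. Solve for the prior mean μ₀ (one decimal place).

The posterior mean is a precision-weighted average: μ_n = (τ₀μ₀ + τ_data·x̄)/(τ₀+τ_data), with τ₀=1/σ₀² and τ_data=n/σ².
Here τ₀ = 1/70.8 = 0.014124 and τ_data = 24/26.2 = 0.916031, so τ_n = 0.930155.
Rearranging for μ₀: μ₀ = (μ_n·τ_n − τ_data·x̄)/τ₀ = (0.5670·0.930155 − 0.916031·0.4) / 0.014124 = 0.160985/0.014124 ≈ 11.4.

μ₀ = 11.4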